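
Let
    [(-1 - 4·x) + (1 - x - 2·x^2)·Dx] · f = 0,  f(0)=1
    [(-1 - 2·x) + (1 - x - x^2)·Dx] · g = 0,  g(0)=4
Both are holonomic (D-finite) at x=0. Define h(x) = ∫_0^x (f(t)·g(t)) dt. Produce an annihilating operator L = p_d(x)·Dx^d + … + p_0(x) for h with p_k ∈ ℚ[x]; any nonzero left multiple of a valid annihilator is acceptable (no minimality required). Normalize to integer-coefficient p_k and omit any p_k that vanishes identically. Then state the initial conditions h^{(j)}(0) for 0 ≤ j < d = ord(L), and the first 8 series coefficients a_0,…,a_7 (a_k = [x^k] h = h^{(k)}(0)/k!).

L = (-2 - 4·x + 9·x^2 + 8·x^3)·Dx + (1 - 2·x - 2·x^2 + 3·x^3 + 2·x^4)·Dx^2  (order 2).
h: a_k = 0, 4, 4, 8, 13, 24, 128/3, 548/7, …
ICs: h(0) = 0, h′(0) = 4.

f: a_k = 1, 1, 3, 5, 11, 21, 43, 85, …
g: a_k = 4, 4, 8, 12, 20, 32, 52, 84, …
f·g: L₀ = L_f ⊗_s L_g, ord ≤ 1·1.
Integrate: L := L₀·Dx.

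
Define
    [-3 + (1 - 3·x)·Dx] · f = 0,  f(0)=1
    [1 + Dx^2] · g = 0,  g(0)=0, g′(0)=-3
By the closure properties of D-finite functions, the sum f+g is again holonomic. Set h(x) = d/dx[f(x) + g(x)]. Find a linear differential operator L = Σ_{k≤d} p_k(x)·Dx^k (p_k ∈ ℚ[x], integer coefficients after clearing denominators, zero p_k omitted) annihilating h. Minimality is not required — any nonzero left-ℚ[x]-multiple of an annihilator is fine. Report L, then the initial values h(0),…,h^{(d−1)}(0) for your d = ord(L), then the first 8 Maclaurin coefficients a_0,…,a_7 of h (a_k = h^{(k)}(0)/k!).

f: a_k = 1, 3, 9, 27, 81, 243, 729, 2187, …
g: a_k = 0, -3, 0, 1/2, 0, -1/40, 0, 1/1680, …
Weyl lclm of L_f,L_g ⇒ L₀ (ord ≤ 3).
h=h₀': d/dx-closure on L₀ ⇒ L.
L = (654 - 36·x + 54·x^2) + (-55 + 171·x - 27·x^2 + 27·x^3)·Dx + (654 - 36·x + 54·x^2)·Dx^2 + (-55 + 171·x - 27·x^2 + 27·x^3)·Dx^3  (order 3).
h: a_k = 0, 18, 165/2, 324, 9719/8, 4374, 3674161/240, 52488, …
ICs: h(0) = 0, h′(0) = 18, h′′(0) = 165.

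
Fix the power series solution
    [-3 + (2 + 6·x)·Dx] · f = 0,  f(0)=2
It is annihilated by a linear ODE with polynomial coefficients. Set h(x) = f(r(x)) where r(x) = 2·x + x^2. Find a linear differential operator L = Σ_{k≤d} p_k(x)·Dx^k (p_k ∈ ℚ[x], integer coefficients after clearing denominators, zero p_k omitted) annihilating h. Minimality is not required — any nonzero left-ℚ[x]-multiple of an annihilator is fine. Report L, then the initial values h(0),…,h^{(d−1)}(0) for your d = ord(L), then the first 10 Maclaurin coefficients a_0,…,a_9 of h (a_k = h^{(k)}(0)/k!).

L = (-3 - 3·x) + (1 + 6·x + 3·x^2)·Dx  (order 1).
h: a_k = 2, 6, -6, 18, -63, 243, -999, 4293, -76221/4, 346761/4, …
ICs: h(0) = 2.

f: a_k = 2, 3, -9/4, 27/8, -405/64, 1701/128, -15309/512, 72171/1024, -2814669/16384, 14073345/32768, …
f∘r: x↦r, Dx↦Dx/r' in L_f ⇒ L₀.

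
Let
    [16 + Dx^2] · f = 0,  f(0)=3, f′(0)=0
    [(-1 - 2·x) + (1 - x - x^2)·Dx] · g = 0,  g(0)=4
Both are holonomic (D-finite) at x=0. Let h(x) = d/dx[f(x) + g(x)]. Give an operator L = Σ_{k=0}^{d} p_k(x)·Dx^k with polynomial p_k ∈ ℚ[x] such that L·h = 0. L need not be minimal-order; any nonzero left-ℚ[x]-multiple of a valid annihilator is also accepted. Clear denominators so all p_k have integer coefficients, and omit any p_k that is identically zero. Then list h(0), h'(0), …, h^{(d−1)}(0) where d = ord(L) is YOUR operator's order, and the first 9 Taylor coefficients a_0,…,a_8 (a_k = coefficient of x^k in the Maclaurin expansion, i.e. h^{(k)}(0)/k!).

f: a_k = 3, 0, -24, 0, 32, 0, -256/15, 0, 512/105, …
g: a_k = 4, 4, 8, 12, 20, 32, 52, 84, 136, …
f+g: L₀ = lclm(L_f,L_g), ord ≤ 2+1.
h₀' ⇒ L via d/dx closure of L₀.
L = (1472 + 2624·x + 2560·x^2 + 640·x^3 + 2240·x^4 + 2304·x^5 + 768·x^6) + (-272 - 112·x + 1008·x^2 - 160·x^3 - 800·x^4 + 576·x^5 + 896·x^6 + 256·x^7)·Dx + (92 + 164·x + 160·x^2 + 40·x^3 + 140·x^4 + 144·x^5 + 48·x^6)·Dx^2 + (-17 - 7·x + 63·x^2 - 10·x^3 - 50·x^4 + 36·x^5 + 56·x^6 + 16·x^7)·Dx^3  (order 3).
h: a_k = 4, -32, 36, 208, 160, 1048/5, 588, 118336/105, 1980, …
ICs: h(0) = 4, h′(0) = -32, h′′(0) = 72.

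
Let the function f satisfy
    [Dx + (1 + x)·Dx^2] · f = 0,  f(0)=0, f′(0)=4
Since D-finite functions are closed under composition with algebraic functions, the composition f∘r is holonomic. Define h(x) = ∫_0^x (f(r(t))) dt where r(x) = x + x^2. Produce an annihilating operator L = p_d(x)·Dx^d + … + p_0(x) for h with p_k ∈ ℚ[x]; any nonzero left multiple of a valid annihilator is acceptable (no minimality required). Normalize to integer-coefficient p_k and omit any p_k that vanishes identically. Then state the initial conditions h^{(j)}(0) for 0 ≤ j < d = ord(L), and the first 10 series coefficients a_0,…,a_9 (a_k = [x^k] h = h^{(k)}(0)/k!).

f: a_k = 0, 4, -2, 4/3, -1, 4/5, -2/3, 4/7, -1/2, 4/9, …
h₀=f(r): pull back L_f along r ⇒ L₀.
h=∫h₀ ⇒ L = L₀·Dx.
L = (-1 + 2·x + 2·x^2)·Dx^2 + (1 + 3·x + 3·x^2 + 2·x^3)·Dx^3  (order 3).
h: a_k = 0, 0, 2, 2/3, -2/3, 1/5, 2/15, -4/21, 1/14, 1/18, …
ICs: h(0) = 0, h′(0) = 0, h′′(0) = 4.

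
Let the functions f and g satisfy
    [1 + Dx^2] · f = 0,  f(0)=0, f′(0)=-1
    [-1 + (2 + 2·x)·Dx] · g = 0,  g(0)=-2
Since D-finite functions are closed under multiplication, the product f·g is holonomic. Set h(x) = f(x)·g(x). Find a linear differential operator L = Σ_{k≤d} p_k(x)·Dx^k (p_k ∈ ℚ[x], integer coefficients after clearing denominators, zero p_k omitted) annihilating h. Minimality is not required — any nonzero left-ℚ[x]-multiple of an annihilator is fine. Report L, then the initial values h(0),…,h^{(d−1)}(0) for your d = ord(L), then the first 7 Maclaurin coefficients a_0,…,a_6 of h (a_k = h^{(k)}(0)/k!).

L = (7 + 8·x + 4·x^2) + (-4 - 4·x)·Dx + (4 + 8·x + 4·x^2)·Dx^2  (order 2).
h: a_k = 0, 2, 1, -7/12, -1/24, -19/960, 27/640, …
ICs: h(0) = 0, h′(0) = 2.

f: a_k = 0, -1, 0, 1/6, 0, -1/120, 0, …
g: a_k = -2, -1, 1/4, -1/8, 5/64, -7/128, 21/512, …
Product ⇒ symmetric product L₀, ord ≤ 2.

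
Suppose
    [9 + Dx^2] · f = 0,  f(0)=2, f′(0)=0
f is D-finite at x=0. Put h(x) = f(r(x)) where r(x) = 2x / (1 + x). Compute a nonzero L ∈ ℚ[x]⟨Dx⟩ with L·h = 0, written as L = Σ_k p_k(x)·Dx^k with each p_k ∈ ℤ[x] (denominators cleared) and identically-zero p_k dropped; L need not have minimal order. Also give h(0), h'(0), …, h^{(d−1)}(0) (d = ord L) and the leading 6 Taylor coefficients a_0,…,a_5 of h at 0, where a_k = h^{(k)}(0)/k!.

L = 36 + (2 + 6·x + 6·x^2 + 2·x^3)·Dx + (1 + 4·x + 6·x^2 + 4·x^3 + x^4)·Dx^2  (order 2).
h: a_k = 2, 0, -36, 72, 0, -288, …
ICs: h(0) = 2, h′(0) = 0.

f: a_k = 2, 0, -9, 0, 27/4, 0, …
Change of var in L_f (x↦r) gives L₀.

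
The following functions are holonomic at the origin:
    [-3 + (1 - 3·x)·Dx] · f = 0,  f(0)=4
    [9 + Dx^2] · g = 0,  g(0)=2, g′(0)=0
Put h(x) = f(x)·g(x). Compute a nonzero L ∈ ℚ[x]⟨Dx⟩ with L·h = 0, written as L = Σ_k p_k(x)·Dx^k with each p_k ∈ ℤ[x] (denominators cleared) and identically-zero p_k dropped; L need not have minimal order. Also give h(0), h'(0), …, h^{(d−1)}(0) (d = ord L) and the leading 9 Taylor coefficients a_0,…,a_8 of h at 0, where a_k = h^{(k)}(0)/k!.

f: a_k = 4, 12, 36, 108, 324, 972, 2916, 8748, 26244, …
g: a_k = 2, 0, -9, 0, 27/4, 0, -81/40, 0, 729/2240, …
L₀ := L_f ⊗_s L_g (sym. prod.), ord ≤ 2.
L = (-9 + 27·x) + 6·Dx + (-1 + 3·x)·Dx^2  (order 2).
h: a_k = 8, 24, 36, 108, 351, 1053, 31509/10, 94527/10, 3176253/112, …
ICs: h(0) = 8, h′(0) = 24.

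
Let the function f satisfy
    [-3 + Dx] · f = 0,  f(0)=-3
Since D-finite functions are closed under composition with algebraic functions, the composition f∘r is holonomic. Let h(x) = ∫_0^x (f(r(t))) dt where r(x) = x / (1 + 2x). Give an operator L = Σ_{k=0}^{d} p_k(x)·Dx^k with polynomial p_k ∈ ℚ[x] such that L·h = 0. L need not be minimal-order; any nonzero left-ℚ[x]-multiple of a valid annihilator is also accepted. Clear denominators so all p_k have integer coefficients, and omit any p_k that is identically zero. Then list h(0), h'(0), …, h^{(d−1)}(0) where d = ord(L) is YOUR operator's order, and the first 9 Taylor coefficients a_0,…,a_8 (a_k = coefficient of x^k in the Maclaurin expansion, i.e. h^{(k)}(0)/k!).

f: a_k = -3, -9, -27/2, -27/2, -81/8, -243/40, -243/80, -729/560, -2187/4480, …
Change of var in L_f (x↦r) gives L₀.
Integrate: L := L₀·Dx.
L = -3·Dx + (1 + 4·x + 4·x^2)·Dx^2  (order 2).
h: a_k = 0, -3, -9/2, 3/2, 9/8, -153/40, 519/80, -4743/560, 37323/4480, …
ICs: h(0) = 0, h′(0) = -3.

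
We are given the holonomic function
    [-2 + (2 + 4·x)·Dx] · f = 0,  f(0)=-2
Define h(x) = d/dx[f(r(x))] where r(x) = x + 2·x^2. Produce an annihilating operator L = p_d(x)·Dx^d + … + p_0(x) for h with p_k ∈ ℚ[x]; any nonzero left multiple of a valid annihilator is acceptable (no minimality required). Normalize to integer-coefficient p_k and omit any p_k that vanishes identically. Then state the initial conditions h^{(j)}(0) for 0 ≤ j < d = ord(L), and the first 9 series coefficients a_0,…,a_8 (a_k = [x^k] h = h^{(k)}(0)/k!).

f: a_k = -2, -2, 1, -1, 5/4, -7/4, 21/8, -33/8, 429/64, …
h₀=f(r): pull back L_f along r ⇒ L₀.
h=h₀': d/dx-closure on L₀ ⇒ L.
L = 3 + (-1 - 6·x - 12·x^2 - 16·x^3)·Dx  (order 1).
h: a_k = -2, -6, 9, -3, -75/4, 171/4, -147/8, -867/8, 17037/64, …
ICs: h(0) = -2.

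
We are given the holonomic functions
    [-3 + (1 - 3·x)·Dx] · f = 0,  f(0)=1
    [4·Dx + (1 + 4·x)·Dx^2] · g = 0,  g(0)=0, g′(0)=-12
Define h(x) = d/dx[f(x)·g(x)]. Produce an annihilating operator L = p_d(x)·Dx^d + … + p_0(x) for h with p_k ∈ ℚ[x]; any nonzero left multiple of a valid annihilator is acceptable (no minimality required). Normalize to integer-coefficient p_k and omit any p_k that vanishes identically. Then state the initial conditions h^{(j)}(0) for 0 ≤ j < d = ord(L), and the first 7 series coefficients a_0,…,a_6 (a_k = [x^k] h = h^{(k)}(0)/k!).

f: a_k = 1, 3, 9, 27, 81, 243, 729, …
g: a_k = 0, -12, 24, -64, 192, -3072/5, 2048, …
L₀ := L_f ⊗_s L_g (sym. prod.), ord ≤ 2.
Derive L from L₀ (diff closure).
L = 48 + (1 + 60·x)·Dx + (-1 - x + 12·x^2)·Dx^2  (order 2).
h: a_k = -12, -24, -300, -432, -4692, -23016/5, -326316/5, …
ICs: h(0) = -12, h′(0) = -24.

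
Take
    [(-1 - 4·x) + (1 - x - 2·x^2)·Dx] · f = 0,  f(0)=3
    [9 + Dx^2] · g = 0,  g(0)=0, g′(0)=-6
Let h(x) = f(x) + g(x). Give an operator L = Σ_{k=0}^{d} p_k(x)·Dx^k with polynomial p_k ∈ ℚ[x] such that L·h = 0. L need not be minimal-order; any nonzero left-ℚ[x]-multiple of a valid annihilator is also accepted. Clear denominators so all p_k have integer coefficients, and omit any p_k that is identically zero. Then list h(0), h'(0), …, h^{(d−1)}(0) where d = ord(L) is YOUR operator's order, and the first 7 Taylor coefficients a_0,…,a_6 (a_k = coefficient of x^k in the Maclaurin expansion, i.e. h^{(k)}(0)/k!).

L = (117 + 486·x + 135·x^2 + 360·x^3 + 540·x^4 + 432·x^5) + (-45 + 63·x + 81·x^2 - 153·x^3 - 18·x^4 + 324·x^5 + 216·x^6)·Dx + (13 + 54·x + 15·x^2 + 40·x^3 + 60·x^4 + 48·x^5)·Dx^2 + (-5 + 7·x + 9·x^2 - 17·x^3 - 2·x^4 + 36·x^5 + 24·x^6)·Dx^3  (order 3).
h: a_k = 3, -3, 9, 24, 33, 1179/20, 129, …
ICs: h(0) = 3, h′(0) = -3, h′′(0) = 18.

f: a_k = 3, 3, 9, 15, 33, 63, 129, …
g: a_k = 0, -6, 0, 9, 0, -81/20, 0, …
f+g: L₀ = lclm(L_f,L_g), ord ≤ 1+2.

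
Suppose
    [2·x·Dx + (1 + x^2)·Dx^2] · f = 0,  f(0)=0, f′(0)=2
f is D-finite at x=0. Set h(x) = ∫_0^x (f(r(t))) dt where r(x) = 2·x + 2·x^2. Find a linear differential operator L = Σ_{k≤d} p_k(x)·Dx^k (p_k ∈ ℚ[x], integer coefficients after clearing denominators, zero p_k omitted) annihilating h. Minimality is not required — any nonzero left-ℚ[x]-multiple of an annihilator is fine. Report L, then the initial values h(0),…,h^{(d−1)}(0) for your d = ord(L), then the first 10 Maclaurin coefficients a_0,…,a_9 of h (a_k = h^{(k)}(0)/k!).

L = (-2 + 8·x + 32·x^2 + 48·x^3 + 24·x^4)·Dx^2 + (1 + 2·x + 4·x^2 + 16·x^3 + 20·x^4 + 8·x^5)·Dx^3  (order 3).
h: a_k = 0, 0, 2, 4/3, -4/3, -16/5, -8/15, 176/21, 80/7, -128/9, …
ICs: h(0) = 0, h′(0) = 0, h′′(0) = 4.

f: a_k = 0, 2, 0, -2/3, 0, 2/5, 0, -2/7, 0, 2/9, …
h₀=f(r): pull back L_f along r ⇒ L₀.
∫: right-multiply L₀ by Dx.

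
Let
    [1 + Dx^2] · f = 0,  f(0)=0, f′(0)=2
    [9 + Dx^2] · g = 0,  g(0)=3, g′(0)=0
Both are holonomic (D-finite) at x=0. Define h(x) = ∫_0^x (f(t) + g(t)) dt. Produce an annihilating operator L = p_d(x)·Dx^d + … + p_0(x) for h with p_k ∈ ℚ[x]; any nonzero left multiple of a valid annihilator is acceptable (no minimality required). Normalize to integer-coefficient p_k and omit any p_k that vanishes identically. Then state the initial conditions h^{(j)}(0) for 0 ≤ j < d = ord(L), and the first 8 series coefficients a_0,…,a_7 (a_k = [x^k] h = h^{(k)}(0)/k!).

L = 9·Dx + 10·Dx^3 + Dx^5  (order 5).
h: a_k = 0, 3, 1, -9/2, -1/12, 81/40, 1/360, -243/560, …
ICs: h(0) = 0, h′(0) = 3, h′′(0) = 2, h′′′(0) = -27, h′′′′(0) = -2.

f: a_k = 0, 2, 0, -1/3, 0, 1/60, 0, -1/2520, …
g: a_k = 3, 0, -27/2, 0, 81/8, 0, -243/80, 0, …
f+g: L₀ = lclm(L_f,L_g), ord ≤ 2+2.
Integrate: L := L₀·Dx.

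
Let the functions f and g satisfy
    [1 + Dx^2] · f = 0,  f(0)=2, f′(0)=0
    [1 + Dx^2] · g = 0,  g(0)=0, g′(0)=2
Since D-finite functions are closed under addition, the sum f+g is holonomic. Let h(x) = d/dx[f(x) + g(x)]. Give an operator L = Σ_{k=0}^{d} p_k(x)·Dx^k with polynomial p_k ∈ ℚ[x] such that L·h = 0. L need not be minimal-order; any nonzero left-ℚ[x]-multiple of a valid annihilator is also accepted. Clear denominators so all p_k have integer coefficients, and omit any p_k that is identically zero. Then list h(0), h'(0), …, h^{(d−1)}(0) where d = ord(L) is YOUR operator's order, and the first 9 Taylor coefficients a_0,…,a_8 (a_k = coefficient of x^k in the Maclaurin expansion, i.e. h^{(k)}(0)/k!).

f: a_k = 2, 0, -1, 0, 1/12, 0, -1/360, 0, 1/20160, …
g: a_k = 0, 2, 0, -1/3, 0, 1/60, 0, -1/2520, 0, …
Weyl lclm of L_f,L_g ⇒ L₀ (ord ≤ 4).
h=h₀': d/dx-closure on L₀ ⇒ L.
L = 1 + Dx^2  (order 2).
h: a_k = 2, -2, -1, 1/3, 1/12, -1/60, -1/360, 1/2520, 1/20160, …
ICs: h(0) = 2, h′(0) = -2.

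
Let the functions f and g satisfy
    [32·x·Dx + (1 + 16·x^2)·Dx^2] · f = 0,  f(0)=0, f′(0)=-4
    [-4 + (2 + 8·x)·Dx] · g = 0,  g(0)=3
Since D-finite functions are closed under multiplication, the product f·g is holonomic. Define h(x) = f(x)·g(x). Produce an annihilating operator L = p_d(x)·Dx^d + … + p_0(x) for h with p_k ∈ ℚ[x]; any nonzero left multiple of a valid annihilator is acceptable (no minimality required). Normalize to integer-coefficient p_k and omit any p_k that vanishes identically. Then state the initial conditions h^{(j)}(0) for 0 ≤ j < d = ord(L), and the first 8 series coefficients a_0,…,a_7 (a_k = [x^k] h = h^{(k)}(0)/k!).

L = (12 - 64·x - 64·x^2) + (-4 + 16·x + 192·x^2 + 256·x^3)·Dx + (1 + 8·x + 32·x^2 + 128·x^3 + 256·x^4)·Dx^2  (order 2).
h: a_k = 0, -12, -24, 88, 80, -3112/5, -6544/5, 301648/35, …
ICs: h(0) = 0, h′(0) = -12.

f: a_k = 0, -4, 0, 64/3, 0, -1024/5, 0, 16384/7, …
g: a_k = 3, 6, -6, 12, -30, 84, -252, 792, …
L₀ := L_f ⊗_s L_g (sym. prod.), ord ≤ 2.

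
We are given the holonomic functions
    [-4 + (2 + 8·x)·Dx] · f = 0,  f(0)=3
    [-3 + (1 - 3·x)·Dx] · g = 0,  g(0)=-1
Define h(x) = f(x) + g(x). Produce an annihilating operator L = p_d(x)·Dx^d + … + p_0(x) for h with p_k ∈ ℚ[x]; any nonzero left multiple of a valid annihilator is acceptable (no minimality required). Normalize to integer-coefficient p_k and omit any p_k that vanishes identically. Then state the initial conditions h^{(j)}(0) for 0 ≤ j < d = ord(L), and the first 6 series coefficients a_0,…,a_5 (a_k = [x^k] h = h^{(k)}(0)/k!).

f: a_k = 3, 6, -6, 12, -30, 84, …
g: a_k = -1, -3, -9, -27, -81, -243, …
h₀=f+g: left-lcm gives L₀, ord ≤ 2.
L = (48 + 108·x) + (-22 - 120·x - 324·x^2)·Dx + (1 + 19·x + 6·x^2 - 216·x^3)·Dx^2  (order 2).
h: a_k = 2, 3, -15, -15, -111, -159, …
ICs: h(0) = 2, h′(0) = 3.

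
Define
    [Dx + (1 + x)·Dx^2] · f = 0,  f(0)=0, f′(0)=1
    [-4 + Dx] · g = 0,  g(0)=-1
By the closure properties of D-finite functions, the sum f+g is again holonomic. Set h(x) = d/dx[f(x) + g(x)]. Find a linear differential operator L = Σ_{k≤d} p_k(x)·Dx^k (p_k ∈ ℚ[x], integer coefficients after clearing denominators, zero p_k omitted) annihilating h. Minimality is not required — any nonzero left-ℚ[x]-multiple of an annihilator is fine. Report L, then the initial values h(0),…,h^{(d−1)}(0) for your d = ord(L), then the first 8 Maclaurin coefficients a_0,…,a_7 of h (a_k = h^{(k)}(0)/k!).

f: a_k = 0, 1, -1/2, 1/3, -1/4, 1/5, -1/6, 1/7, …
g: a_k = -1, -4, -8, -32/3, -32/3, -128/15, -256/45, -1024/315, …
f+g: L₀ = lclm(L_f,L_g), ord ≤ 2+1.
Differentiate: ansatz ord ≤ ord L₀ ⇒ L.
L = (-24 - 16·x) + (-14 - 32·x - 16·x^2)·Dx + (5 + 9·x + 4·x^2)·Dx^2  (order 2).
h: a_k = -3, -17, -31, -131/3, -125/3, -527/15, -979/45, -4411/315, …
ICs: h(0) = -3, h′(0) = -17.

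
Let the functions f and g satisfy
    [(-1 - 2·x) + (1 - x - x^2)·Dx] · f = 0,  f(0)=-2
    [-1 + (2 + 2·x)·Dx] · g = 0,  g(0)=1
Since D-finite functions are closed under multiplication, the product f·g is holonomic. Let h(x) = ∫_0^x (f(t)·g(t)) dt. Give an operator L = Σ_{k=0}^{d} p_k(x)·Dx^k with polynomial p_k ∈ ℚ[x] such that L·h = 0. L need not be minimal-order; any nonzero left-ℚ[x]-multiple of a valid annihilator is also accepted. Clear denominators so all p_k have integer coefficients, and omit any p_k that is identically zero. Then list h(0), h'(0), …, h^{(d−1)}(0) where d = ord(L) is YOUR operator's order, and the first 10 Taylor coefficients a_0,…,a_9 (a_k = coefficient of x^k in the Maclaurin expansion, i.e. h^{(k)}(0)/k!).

f: a_k = -2, -2, -4, -6, -10, -16, -26, -42, -68, -110, …
g: a_k = 1, 1/2, -1/8, 1/16, -5/128, 7/256, -21/1024, 33/2048, -429/32768, 715/65536, …
h₀=f·g: eliminate ⇒ L₀, order ≤ 1·1.
h=∫₀ˣh₀: take L = L₀·Dx.
L = (3 + 5·x + 3·x^2)·Dx + (-2 + 4·x^2 + 2·x^3)·Dx^2  (order 2).
h: a_k = 0, -2, -3/2, -19/12, -63/32, -803/320, -2621/768, -16887/3584, -54775/8192, -1416355/147456, …
ICs: h(0) = 0, h′(0) = -2.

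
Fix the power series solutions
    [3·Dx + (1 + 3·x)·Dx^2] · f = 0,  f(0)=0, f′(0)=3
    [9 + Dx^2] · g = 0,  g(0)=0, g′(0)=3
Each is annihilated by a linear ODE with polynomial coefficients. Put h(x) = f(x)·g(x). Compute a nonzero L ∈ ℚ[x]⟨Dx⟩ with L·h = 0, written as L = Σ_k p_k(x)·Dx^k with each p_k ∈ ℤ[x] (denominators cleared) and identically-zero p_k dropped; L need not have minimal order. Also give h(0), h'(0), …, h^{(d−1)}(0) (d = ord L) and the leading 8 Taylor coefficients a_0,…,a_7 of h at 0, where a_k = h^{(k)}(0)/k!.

f: a_k = 0, 3, -9/2, 9, -81/4, 243/5, -243/2, 2187/7, …
g: a_k = 0, 3, 0, -9/2, 0, 81/40, 0, -243/560, …
Sym-product of L_f,L_g gives L₀ (≤ ord 4).
L = (-81 + 486·x + 4617·x^2 + 11664·x^3 + 8748·x^4) + (36 + 540·x + 1944·x^2 + 1944·x^3)·Dx + (180·x + 1134·x^2 + 2592·x^3 + 1944·x^4)·Dx^2 + (4 + 60·x + 216·x^2 + 216·x^3)·Dx^3 + (1 + 14·x + 69·x^2 + 144·x^3 + 108·x^4)·Dx^4  (order 4).
h: a_k = 0, 0, 9, -27/2, 27/2, -81/2, 891/8, -22599/80, …
ICs: h(0) = 0, h′(0) = 0, h′′(0) = 18, h′′′(0) = -81.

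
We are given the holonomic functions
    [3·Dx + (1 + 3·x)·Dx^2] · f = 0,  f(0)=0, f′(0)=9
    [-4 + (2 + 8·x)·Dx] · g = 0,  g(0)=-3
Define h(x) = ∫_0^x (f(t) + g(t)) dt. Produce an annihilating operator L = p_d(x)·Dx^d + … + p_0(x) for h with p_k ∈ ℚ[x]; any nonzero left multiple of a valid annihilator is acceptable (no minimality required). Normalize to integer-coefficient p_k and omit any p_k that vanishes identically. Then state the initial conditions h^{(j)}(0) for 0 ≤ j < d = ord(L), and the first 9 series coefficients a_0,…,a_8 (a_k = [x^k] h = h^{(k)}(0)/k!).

f: a_k = 0, 9, -27/2, 27, -243/4, 729/5, -729/2, 6561/7, -19683/8, …
g: a_k = -3, -6, 6, -12, 30, -84, 252, -792, 2574, …
Weyl lclm of L_f,L_g ⇒ L₀ (ord ≤ 3).
Integrate: L := L₀·Dx.
L = 36·x·Dx^2 + (6 + 72·x + 180·x^2)·Dx^3 + (1 + 13·x + 54·x^2 + 72·x^3)·Dx^4  (order 4).
h: a_k = 0, -3, 3/2, -5/2, 15/4, -123/20, 103/10, -225/14, 1017/56, …
ICs: h(0) = 0, h′(0) = -3, h′′(0) = 3, h′′′(0) = -15.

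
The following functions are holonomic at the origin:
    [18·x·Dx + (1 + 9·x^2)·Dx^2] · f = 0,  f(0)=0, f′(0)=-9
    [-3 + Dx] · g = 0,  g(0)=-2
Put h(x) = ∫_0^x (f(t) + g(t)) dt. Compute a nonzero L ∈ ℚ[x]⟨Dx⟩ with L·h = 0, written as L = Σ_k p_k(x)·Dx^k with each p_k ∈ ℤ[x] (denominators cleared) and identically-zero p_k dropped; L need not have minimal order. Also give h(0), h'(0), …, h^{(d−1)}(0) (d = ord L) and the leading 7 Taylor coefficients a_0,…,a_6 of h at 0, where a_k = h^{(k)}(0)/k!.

f: a_k = 0, -9, 0, 27, 0, -729/5, 0, …
g: a_k = -2, -6, -9, -9, -27/4, -81/20, -81/40, …
f+g: L₀ = lclm(L_f,L_g), ord ≤ 2+1.
Integrate: L := L₀·Dx.
L = (18 - 108·x - 162·x^2)·Dx^2 + (-9 + 27·x + 27·x^2 - 81·x^3)·Dx^3 + (1 + 3·x + 9·x^2 + 27·x^3)·Dx^4  (order 4).
h: a_k = 0, -2, -15/2, -3, 9/2, -27/20, -999/40, …
ICs: h(0) = 0, h′(0) = -2, h′′(0) = -15, h′′′(0) = -18.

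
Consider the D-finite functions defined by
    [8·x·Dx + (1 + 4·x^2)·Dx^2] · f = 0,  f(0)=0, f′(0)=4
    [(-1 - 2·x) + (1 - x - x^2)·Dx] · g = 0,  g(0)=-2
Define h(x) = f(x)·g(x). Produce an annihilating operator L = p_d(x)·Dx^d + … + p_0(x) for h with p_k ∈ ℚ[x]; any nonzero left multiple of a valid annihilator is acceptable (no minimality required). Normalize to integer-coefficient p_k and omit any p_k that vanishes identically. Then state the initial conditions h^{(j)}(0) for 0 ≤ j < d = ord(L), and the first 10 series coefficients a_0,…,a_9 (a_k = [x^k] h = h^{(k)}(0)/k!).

f: a_k = 0, 4, 0, -16/3, 0, 64/5, 0, -256/7, 0, 1024/9, …
g: a_k = -2, -2, -4, -6, -10, -16, -26, -42, -68, -110, …
Product ⇒ symmetric product L₀, ord ≤ 2.
L = (2 + 8·x + 24·x^2) + (2 - 4·x + 16·x^2 + 24·x^3)·Dx + (-1 + x - 3·x^2 + 4·x^3 + 4·x^4)·Dx^2  (order 2).
h: a_k = 0, -8, -8, -16/3, -40/3, -664/15, -288/5, -3016/105, -9064/105, -21584/63, …
ICs: h(0) = 0, h′(0) = -8.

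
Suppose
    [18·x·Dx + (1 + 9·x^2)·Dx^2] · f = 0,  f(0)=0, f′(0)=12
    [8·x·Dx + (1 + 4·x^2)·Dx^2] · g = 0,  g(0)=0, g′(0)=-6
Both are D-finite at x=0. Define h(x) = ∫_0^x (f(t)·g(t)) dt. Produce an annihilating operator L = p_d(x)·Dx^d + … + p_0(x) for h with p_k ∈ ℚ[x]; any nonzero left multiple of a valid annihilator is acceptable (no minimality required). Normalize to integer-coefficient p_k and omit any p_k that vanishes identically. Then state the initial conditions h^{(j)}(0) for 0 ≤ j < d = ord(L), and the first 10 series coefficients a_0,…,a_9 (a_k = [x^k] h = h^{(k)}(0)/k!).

f: a_k = 0, 12, 0, -36, 0, 972/5, 0, -8748/7, 0, 8748, …
g: a_k = 0, -6, 0, 8, 0, -96/5, 0, 384/7, 0, -512/3, …
h₀=f·g: eliminate ⇒ L₀, order ≤ 2·2.
h=∫₀ˣh₀: take L = L₀·Dx.
L = (-864·x - 18720·x^3 - 82944·x^5 + 134784·x^7 + 1119744·x^9)·Dx^2 + (-52 - 3036·x^2 - 33696·x^4 - 72576·x^6 + 471744·x^8 + 1679616·x^10)·Dx^3 + (-104·x - 2072·x^3 - 11232·x^5 + 13968·x^7 + 269568·x^9 + 559872·x^11)·Dx^4 + (-1 - 26·x^2 - 205·x^4 + 7380·x^8 + 33696·x^10 + 46656·x^12)·Dx^5  (order 5).
h: a_k = 0, 0, 0, -24, 0, 312/5, 0, -8424/35, 0, 40456/35, …
ICs: h(0) = 0, h′(0) = 0, h′′(0) = 0, h′′′(0) = -144, h′′′′(0) = 0.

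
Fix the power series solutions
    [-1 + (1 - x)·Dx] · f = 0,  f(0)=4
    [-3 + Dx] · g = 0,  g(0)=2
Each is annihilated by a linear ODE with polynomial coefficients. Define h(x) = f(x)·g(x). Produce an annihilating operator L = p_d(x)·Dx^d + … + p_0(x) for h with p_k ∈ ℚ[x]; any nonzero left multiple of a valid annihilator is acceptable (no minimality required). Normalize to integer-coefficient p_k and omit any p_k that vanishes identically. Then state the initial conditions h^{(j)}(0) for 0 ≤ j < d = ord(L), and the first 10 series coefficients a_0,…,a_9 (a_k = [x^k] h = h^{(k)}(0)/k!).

f: a_k = 4, 4, 4, 4, 4, 4, 4, 4, 4, 4, …
g: a_k = 2, 6, 9, 9, 27/4, 81/20, 81/40, 243/280, 729/2240, 243/2240, …
h₀=f·g: eliminate ⇒ L₀, order ≤ 1·1.
L = (4 - 3·x) + (-1 + x)·Dx  (order 1).
h: a_k = 8, 32, 68, 104, 131, 736/5, 1553/10, 5557/35, 89641/560, 22471/140, …
ICs: h(0) = 8.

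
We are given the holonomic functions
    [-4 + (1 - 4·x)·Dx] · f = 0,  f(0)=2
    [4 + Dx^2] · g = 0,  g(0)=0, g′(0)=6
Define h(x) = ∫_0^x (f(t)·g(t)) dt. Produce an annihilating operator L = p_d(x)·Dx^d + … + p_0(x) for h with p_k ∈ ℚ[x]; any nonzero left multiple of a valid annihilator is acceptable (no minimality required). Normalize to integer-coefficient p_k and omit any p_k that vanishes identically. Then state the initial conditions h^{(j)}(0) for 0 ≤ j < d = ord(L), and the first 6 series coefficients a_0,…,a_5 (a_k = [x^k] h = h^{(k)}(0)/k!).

f: a_k = 2, 8, 32, 128, 512, 2048, …
g: a_k = 0, 6, 0, -4, 0, 4/5, …
f·g: L₀ = L_f ⊗_s L_g, ord ≤ 1·2.
∫: right-multiply L₀ by Dx.
L = (-4 + 16·x)·Dx + 8·Dx^2 + (-1 + 4·x)·Dx^3  (order 3).
h: a_k = 0, 0, 6, 16, 46, 736/5, …
ICs: h(0) = 0, h′(0) = 0, h′′(0) = 12.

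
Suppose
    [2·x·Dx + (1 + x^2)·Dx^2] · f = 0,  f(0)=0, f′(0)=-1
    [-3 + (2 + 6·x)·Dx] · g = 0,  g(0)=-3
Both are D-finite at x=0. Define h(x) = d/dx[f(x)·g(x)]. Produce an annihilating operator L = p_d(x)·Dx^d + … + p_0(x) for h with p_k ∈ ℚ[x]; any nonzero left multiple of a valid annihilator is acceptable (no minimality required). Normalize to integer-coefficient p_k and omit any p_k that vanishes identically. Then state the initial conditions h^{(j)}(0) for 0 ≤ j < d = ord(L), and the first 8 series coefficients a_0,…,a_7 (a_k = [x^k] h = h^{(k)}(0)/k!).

L = (-57 + 360·x + 630·x^2 - 216·x^3 - 81·x^4) + (124 + 540·x + 1032·x^2 + 1368·x^3 - 756·x^4 - 324·x^5)·Dx + (36 + 200·x + 252·x^2 - 16·x^3 + 108·x^4 - 216·x^5 - 108·x^6)·Dx^2  (order 2).
h: a_k = 3, 9, -105/8, 57/4, -4971/128, 73521/640, -1533597/5120, 7128171/8960, …
ICs: h(0) = 3, h′(0) = 9.

f: a_k = 0, -1, 0, 1/3, 0, -1/5, 0, 1/7, …
g: a_k = -3, -9/2, 27/8, -81/16, 1215/128, -5103/256, 45927/1024, -216513/2048, …
h₀=f·g: eliminate ⇒ L₀, order ≤ 2·1.
h=h₀': d/dx-closure on L₀ ⇒ L.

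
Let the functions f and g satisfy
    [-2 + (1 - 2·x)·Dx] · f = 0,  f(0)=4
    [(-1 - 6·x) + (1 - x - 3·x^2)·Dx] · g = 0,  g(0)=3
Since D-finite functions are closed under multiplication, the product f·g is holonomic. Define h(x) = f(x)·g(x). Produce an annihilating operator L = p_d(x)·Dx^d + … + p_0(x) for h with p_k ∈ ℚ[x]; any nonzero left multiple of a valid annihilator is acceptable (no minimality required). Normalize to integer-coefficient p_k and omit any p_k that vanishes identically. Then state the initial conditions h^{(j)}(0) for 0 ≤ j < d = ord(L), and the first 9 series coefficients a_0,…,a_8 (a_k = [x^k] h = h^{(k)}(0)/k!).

f: a_k = 4, 8, 16, 32, 64, 128, 256, 512, 1024, …
g: a_k = 3, 3, 12, 21, 57, 120, 291, 651, 1524, …
f·g: L₀ = L_f ⊗_s L_g, ord ≤ 1·1.
L = (-3 - 2·x + 18·x^2) + (1 - 3·x - x^2 + 6·x^3)·Dx  (order 1).
h: a_k = 12, 36, 120, 324, 876, 2232, 5628, 13860, 33816, …
ICs: h(0) = 12.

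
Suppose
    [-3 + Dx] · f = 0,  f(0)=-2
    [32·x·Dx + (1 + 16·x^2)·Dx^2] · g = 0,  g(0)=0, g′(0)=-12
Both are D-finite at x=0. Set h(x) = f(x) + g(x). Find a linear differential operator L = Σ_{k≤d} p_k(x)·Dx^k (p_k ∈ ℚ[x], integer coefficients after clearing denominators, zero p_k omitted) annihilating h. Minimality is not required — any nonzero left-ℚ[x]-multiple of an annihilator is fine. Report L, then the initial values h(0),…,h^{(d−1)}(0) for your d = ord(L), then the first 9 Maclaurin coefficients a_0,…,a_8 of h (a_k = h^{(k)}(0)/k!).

L = (96 - 288·x - 4608·x^2 - 4608·x^3)·Dx + (-41 + 1248·x^2 - 2304·x^4)·Dx^2 + (3 + 32·x + 96·x^2 + 512·x^3 + 768·x^4)·Dx^3  (order 3).
h: a_k = -2, -18, -9, 55, -27/4, -12369/20, -81/40, 1965837/280, -729/2240, …
ICs: h(0) = -2, h′(0) = -18, h′′(0) = -18.

f: a_k = -2, -6, -9, -9, -27/4, -81/20, -81/40, -243/280, -729/2240, …
g: a_k = 0, -12, 0, 64, 0, -3072/5, 0, 49152/7, 0, …
f+g: L₀ = lclm(L_f,L_g), ord ≤ 1+2.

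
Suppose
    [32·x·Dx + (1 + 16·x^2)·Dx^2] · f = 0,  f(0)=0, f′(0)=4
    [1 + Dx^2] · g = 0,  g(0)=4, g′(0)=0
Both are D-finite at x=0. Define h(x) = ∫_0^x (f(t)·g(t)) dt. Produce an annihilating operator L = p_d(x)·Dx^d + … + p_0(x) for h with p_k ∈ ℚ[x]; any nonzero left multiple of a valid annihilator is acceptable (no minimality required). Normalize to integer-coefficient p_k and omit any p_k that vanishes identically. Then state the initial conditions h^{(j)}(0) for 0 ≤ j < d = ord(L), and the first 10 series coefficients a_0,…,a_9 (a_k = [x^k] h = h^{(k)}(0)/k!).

L = (1105 + 51776·x^2 + 22016·x^4 + 16384·x^6 + 65536·x^8)·Dx + (2112·x + 35840·x^3 + 49152·x^5 + 262144·x^7)·Dx^2 + (1122 + 52352·x^2 + 27648·x^4 + 32768·x^6 + 131072·x^8)·Dx^3 + (2112·x + 35840·x^3 + 49152·x^5 + 262144·x^7)·Dx^4 + (17 + 576·x^2 + 5632·x^4 + 16384·x^6 + 65536·x^8)·Dx^5  (order 5).
h: a_k = 0, 0, 8, 0, -70/3, 0, 6469/45, 0, -3079271/2520, 0, …
ICs: h(0) = 0, h′(0) = 0, h′′(0) = 16, h′′′(0) = 0, h′′′′(0) = -560.

f: a_k = 0, 4, 0, -64/3, 0, 1024/5, 0, -16384/7, 0, 262144/9, …
g: a_k = 4, 0, -2, 0, 1/6, 0, -1/180, 0, 1/10080, 0, …
Product ⇒ symmetric product L₀, ord ≤ 4.
h=∫₀ˣh₀: take L = L₀·Dx.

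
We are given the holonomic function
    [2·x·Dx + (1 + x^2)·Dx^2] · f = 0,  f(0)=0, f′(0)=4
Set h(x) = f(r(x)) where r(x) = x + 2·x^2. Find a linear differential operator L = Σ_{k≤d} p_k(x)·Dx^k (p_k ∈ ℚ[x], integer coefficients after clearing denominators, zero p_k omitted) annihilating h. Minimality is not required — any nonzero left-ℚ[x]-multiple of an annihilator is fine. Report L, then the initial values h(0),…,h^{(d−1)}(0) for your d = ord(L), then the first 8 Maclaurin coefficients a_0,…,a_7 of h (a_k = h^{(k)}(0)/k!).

L = (-4 + 2·x + 16·x^2 + 48·x^3 + 48·x^4)·Dx + (1 + 4·x + x^2 + 8·x^3 + 20·x^4 + 16·x^5)·Dx^2  (order 2).
h: a_k = 0, 4, 8, -4/3, -8, -76/5, -8/3, 220/7, …
ICs: h(0) = 0, h′(0) = 4.

f: a_k = 0, 4, 0, -4/3, 0, 4/5, 0, -4/7, …
Change of var in L_f (x↦r) gives L₀.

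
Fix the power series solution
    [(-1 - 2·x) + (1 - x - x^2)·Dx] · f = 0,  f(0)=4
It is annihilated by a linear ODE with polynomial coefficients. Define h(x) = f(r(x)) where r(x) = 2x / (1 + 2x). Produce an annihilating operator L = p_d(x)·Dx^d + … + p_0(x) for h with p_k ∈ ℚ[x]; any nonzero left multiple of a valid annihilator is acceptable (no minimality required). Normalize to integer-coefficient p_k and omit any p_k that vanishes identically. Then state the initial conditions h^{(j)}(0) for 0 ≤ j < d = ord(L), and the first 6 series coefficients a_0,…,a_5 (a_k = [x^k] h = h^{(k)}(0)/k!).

L = (2 + 12·x) + (-1 - 4·x + 8·x^3)·Dx  (order 1).
h: a_k = 4, 8, 16, 0, 64, -128, …
ICs: h(0) = 4.

f: a_k = 4, 4, 8, 12, 20, 32, …
Substitute x→r, Dx→(1/r')Dx; clear ⇒ L₀.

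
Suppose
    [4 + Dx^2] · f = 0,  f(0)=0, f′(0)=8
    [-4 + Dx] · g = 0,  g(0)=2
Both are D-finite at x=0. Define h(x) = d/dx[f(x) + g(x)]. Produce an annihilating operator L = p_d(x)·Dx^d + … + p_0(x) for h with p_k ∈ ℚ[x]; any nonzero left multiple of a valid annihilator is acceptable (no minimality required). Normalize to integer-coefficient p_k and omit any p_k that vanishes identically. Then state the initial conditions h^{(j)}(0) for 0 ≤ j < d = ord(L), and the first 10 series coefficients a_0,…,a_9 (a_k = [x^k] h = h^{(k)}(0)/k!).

L = 16 - 4·Dx + 4·Dx^2 - Dx^3  (order 3).
h: a_k = 16, 32, 48, 256/3, 272/3, 1024/15, 224/5, 8192/315, 4112/315, 16384/2835, …
ICs: h(0) = 16, h′(0) = 32, h′′(0) = 96.

f: a_k = 0, 8, 0, -16/3, 0, 16/15, 0, -32/315, 0, 16/2835, …
g: a_k = 2, 8, 16, 64/3, 64/3, 256/15, 512/45, 2048/315, 1024/315, 4096/2835, …
Sum ⇒ L₀ = lclm(L_f,L_g) in ℚ(x)⟨Dx⟩.
h₀' ⇒ L via d/dx closure of L₀.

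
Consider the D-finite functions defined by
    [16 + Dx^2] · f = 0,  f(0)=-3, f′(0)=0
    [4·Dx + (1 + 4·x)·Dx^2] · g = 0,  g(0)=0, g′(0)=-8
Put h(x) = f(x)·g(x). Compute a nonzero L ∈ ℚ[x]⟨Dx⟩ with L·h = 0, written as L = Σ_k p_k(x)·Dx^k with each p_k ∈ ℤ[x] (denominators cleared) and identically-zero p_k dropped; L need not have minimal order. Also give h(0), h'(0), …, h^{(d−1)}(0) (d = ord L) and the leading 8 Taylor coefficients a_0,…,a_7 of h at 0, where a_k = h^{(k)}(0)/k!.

L = (-768 + 6144·x + 77824·x^2 + 262144·x^3 + 262144·x^4) + (256 + 5120·x + 24576·x^2 + 32768·x^3)·Dx + (1280·x + 10752·x^2 + 32768·x^3 + 32768·x^4)·Dx^2 + (16 + 320·x + 1536·x^2 + 2048·x^3)·Dx^3 + (3 + 56·x + 368·x^2 + 1024·x^3 + 1024·x^4)·Dx^4  (order 4).
h: a_k = 0, 24, -48, -64, 0, 2304/5, -1536, 190464/35, …
ICs: h(0) = 0, h′(0) = 24, h′′(0) = -96, h′′′(0) = -384.

f: a_k = -3, 0, 24, 0, -32, 0, 256/15, 0, …
g: a_k = 0, -8, 16, -128/3, 128, -2048/5, 4096/3, -32768/7, …
L₀ := L_f ⊗_s L_g (sym. prod.), ord ≤ 4.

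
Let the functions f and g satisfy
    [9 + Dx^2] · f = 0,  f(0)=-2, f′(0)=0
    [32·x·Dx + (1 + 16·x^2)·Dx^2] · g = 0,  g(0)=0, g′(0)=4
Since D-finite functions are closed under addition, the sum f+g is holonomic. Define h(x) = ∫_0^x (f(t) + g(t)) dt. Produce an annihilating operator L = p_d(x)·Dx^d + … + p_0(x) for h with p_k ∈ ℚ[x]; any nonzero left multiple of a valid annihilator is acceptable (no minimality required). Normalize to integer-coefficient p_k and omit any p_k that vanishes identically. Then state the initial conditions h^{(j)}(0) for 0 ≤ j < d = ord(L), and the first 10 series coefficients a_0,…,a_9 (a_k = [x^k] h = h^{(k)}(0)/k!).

f: a_k = -2, 0, 9, 0, -27/4, 0, 81/40, 0, -729/2240, 0, …
g: a_k = 0, 4, 0, -64/3, 0, 1024/5, 0, -16384/7, 0, 262144/9, …
f+g: L₀ = lclm(L_f,L_g), ord ≤ 2+2.
∫: right-multiply L₀ by Dx.
L = (-52704·x + 967680·x^3 + 663552·x^5)·Dx^2 + (-207 + 13104·x^2 + 283392·x^4 + 331776·x^6)·Dx^3 + (-5856·x + 107520·x^3 + 73728·x^5)·Dx^4 + (-23 + 1456·x^2 + 31488·x^4 + 36864·x^6)·Dx^5  (order 5).
h: a_k = 0, -2, 2, 3, -16/3, -27/20, 512/15, 81/280, -2048/7, -81/2240, …
ICs: h(0) = 0, h′(0) = -2, h′′(0) = 4, h′′′(0) = 18, h′′′′(0) = -128.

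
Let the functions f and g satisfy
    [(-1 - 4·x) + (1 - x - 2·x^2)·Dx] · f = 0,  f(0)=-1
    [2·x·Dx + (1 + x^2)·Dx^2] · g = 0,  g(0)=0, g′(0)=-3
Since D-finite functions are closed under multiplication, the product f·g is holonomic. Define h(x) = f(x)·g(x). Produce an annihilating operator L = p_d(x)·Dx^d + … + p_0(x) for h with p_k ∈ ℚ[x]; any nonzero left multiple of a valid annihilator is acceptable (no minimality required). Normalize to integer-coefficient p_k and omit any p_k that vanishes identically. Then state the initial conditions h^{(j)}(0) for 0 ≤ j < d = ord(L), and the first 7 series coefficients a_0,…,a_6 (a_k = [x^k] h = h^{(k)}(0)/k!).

L = (4 + 2·x + 12·x^2) + (2 + 6·x + 4·x^2 + 12·x^3)·Dx + (-1 + x + x^2 + x^3 + 2·x^4)·Dx^2  (order 2).
h: a_k = 0, 3, 3, 8, 14, 153/5, 293/5, …
ICs: h(0) = 0, h′(0) = 3.

f: a_k = -1, -1, -3, -5, -11, -21, -43, …
g: a_k = 0, -3, 0, 1, 0, -3/5, 0, …
f·g: L₀ = L_f ⊗_s L_g, ord ≤ 1·2.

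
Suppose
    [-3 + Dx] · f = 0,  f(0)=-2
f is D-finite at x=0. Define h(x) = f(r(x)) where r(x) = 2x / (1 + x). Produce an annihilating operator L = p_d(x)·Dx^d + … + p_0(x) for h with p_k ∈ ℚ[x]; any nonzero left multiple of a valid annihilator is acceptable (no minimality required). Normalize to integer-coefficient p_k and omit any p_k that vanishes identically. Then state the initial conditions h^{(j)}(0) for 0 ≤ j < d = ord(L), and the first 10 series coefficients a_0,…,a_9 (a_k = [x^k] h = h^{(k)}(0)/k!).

L = -6 + (1 + 2·x + x^2)·Dx  (order 1).
h: a_k = -2, -12, -24, -12, 12, 12/5, -48/5, 228/35, 24/35, -204/35, …
ICs: h(0) = -2.

f: a_k = -2, -6, -9, -9, -27/4, -81/20, -81/40, -243/280, -729/2240, -243/2240, …
Change of var in L_f (x↦r) gives L₀.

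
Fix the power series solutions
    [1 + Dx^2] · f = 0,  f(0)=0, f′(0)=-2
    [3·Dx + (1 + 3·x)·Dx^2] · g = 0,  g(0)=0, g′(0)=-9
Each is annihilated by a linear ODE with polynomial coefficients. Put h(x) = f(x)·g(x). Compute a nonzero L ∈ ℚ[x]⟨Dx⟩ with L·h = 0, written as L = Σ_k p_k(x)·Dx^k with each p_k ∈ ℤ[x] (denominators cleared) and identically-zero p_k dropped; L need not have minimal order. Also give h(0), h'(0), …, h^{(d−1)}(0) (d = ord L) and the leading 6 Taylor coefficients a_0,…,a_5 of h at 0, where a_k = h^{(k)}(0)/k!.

L = (-203 - 222·x - 189·x^2 + 432·x^3 + 324·x^4) + (-84 - 108·x + 648·x^2 + 648·x^3)·Dx + (-208 - 228·x - 54·x^2 + 864·x^3 + 648·x^4)·Dx^2 + (-84 - 108·x + 648·x^2 + 648·x^3)·Dx^3 + (-5 - 6·x + 135·x^2 + 432·x^3 + 324·x^4)·Dx^4  (order 4).
h: a_k = 0, 0, 18, -27, 51, -117, …
ICs: h(0) = 0, h′(0) = 0, h′′(0) = 36, h′′′(0) = -162.

f: a_k = 0, -2, 0, 1/3, 0, -1/60, …
g: a_k = 0, -9, 27/2, -27, 243/4, -729/5, …
Sym-product of L_f,L_g gives L₀ (≤ ord 4).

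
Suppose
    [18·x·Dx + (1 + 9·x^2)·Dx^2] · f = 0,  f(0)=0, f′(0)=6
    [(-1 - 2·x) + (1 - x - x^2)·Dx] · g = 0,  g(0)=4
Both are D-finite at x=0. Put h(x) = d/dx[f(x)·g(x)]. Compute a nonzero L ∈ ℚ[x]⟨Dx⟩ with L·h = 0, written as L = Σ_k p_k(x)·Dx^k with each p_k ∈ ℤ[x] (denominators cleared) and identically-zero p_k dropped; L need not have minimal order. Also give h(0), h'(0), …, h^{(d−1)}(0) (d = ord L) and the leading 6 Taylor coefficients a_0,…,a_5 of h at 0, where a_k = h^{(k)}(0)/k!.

L = (-30 + 1134·x^2 + 1944·x^3 + 2916·x^4) + (12 + 42·x - 108·x^2 + 198·x^3 + 1944·x^4 + 1944·x^5)·Dx + (-1 - 8·x - 26·x^2 - 36·x^3 - 126·x^4 + 324·x^5 + 243·x^6)·Dx^2  (order 2).
h: a_k = 24, 48, -72, 0, 1824, 10944/5, …
ICs: h(0) = 24, h′(0) = 48.

f: a_k = 0, 6, 0, -18, 0, 486/5, …
g: a_k = 4, 4, 8, 12, 20, 32, …
L₀ := L_f ⊗_s L_g (sym. prod.), ord ≤ 2.
h₀' ⇒ L via d/dx closure of L₀.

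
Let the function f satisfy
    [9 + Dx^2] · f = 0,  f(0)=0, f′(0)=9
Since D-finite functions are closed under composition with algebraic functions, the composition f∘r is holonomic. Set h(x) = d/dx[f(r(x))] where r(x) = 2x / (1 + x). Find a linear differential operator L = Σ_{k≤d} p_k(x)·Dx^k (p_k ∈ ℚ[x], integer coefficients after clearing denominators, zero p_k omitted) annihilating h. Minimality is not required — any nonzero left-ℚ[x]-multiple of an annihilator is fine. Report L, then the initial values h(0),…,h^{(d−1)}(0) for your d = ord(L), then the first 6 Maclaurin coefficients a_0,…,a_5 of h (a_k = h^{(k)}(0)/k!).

f: a_k = 0, 9, 0, -27/2, 0, 243/40, …
Substitute x→r, Dx→(1/r')Dx; clear ⇒ L₀.
h=h₀': d/dx-closure on L₀ ⇒ L.
L = (42 + 12·x + 6·x^2) + (6 + 18·x + 18·x^2 + 6·x^3)·Dx + (1 + 4·x + 6·x^2 + 4·x^3 + x^4)·Dx^2  (order 2).
h: a_k = 18, -36, -270, 1224, -2178, 540, …
ICs: h(0) = 18, h′(0) = -36.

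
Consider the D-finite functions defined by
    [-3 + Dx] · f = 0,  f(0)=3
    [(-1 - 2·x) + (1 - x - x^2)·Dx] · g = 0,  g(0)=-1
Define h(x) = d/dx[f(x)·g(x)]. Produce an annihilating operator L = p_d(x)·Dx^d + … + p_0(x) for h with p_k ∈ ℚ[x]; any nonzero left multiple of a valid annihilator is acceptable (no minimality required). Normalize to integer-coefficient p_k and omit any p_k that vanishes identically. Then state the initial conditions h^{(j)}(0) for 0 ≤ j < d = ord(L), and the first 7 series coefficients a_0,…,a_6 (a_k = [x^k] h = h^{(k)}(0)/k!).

f: a_k = 3, 9, 27/2, 27/2, 81/8, 243/40, 243/80, …
g: a_k = -1, -1, -2, -3, -5, -8, -13, …
Product ⇒ symmetric product L₀, ord ≤ 1.
Differentiate: ansatz ord ≤ ord L₀ ⇒ L.
L = (19 - 6·x - 21·x^2 + 6·x^3 + 9·x^4) + (-4 + 5·x + 6·x^2 - 4·x^3 - 3·x^4)·Dx  (order 1).
h: a_k = -12, -57, -162, -741/2, -1527/2, -59607/40, -56331/20, …
ICs: h(0) = -12.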